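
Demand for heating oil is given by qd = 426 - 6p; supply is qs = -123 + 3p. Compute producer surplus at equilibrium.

Equilibrium: 426 - 6p = -123 + 3p gives p* = 61, q* = 60.
Supply starts at p = 41 (where qs = 0).
PS = ½(61 − 41)(60) = 600.

Producer surplus = 600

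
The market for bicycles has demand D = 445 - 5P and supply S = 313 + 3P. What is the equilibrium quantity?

Q* = 362.5

Set D = S: 445 - 5P = 313 + 3P.
132 = 8P, so P* = 16.5.
Q* = 445 − 5(16.5) = 362.5.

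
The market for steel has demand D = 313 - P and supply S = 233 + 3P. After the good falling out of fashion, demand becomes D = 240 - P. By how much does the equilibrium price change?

Original equilibrium: P* = 20, Q* = 293.
New equilibrium: 240 - P = 233 + 3P, so 7 = 4P and P' = 1.75; Q' = 240 − 1(1.75) = 238.25.
Change in price: 1.75 − 20 = -18.25.

ΔP = -18.25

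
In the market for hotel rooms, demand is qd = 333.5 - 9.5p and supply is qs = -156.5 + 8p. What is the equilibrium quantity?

Set qd = qs: 333.5 - 9.5p = -156.5 + 8p.
490 = 17.5p, so p* = 28.
q* = 333.5 − 9.5(28) = 67.5.

q* = 67.5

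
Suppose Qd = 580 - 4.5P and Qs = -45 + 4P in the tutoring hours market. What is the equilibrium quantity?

Q* = 4235/17

Set Qd = Qs: 580 - 4.5P = -45 + 4P.
625 = 8.5P, so P* = 1250/17.
Q* = 580 − 4.5(1250/17) = 4235/17.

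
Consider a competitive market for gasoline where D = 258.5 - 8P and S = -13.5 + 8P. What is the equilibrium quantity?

Q* = 122.5

Set D = S: 258.5 - 8P = -13.5 + 8P.
272 = 16P, so P* = 17.
Q* = 258.5 − 8(17) = 122.5.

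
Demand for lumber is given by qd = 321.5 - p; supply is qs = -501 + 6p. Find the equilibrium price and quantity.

Set qd = qs: 321.5 - p = -501 + 6p.
822.5 = 7p, so p* = 117.5.
q* = 321.5 − 1(117.5) = 204.

p* = 117.5, q* = 204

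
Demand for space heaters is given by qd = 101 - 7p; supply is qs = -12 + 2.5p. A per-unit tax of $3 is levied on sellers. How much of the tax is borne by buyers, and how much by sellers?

Buyers bear 15/19, sellers bear 42/19

Pre-tax equilibrium: p* = 226/19, q* = 337/19.
Tax on sellers shifts supply to qs = -12 + 2.5(p − 3) = -19.5 + 2.5p.
101 - 7p = -19.5 + 2.5p gives buyer price pb = 241/19; sellers receive ps = 241/19 − 3 = 184/19.
New quantity: q = 101 − 7(241/19) = 232/19.
Buyer burden = 241/19 − 226/19 = 15/19; seller burden = 226/19 − 184/19 = 42/19.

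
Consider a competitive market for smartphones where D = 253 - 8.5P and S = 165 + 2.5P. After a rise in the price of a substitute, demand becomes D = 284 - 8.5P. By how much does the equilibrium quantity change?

Original equilibrium: P* = 8, Q* = 185.
New equilibrium: 284 - 8.5P = 165 + 2.5P, so 119 = 11P and P' = 119/11; Q' = 284 − 8.5(119/11) = 4225/22.
Change in quantity: 4225/22 − 185 = 155/22.

ΔQ = 155/22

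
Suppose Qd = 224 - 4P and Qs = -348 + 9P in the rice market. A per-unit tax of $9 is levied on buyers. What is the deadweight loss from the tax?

Deadweight loss = 1458/13

Pre-tax equilibrium: P* = 44, Q* = 48.
Tax on buyers shifts demand to Qd = 224 − 4(P + 9) = 188 - 4P.
188 - 4P = -348 + 9P gives seller price Ps = 536/13; buyers pay Pb = 536/13 + 9 = 653/13.
New quantity: Q = 224 − 4(653/13) = 300/13.
DWL = ½ × 9 × (48 − 300/13) = 1458/13.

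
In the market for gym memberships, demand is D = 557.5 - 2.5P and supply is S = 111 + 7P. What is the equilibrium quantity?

Set D = S: 557.5 - 2.5P = 111 + 7P.
446.5 = 9.5P, so P* = 47.
Q* = 557.5 − 2.5(47) = 440.

Q* = 440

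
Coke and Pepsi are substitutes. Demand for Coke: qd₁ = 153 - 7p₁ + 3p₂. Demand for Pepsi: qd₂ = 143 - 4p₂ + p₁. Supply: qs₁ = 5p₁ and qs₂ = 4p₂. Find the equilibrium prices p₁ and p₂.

Market 1: 153 - 7p₁ + 3p₂ = 5p₁ → 12p₁ - 3p₂ = 153.
Market 2: 8p₂ - p₁ = 143.
Eliminating p₂: 8×(1) + 3×(2) gives 93p₁ = 1653, so p₁ = 551/31.
Back-substitute into (2): p₂ = (143 + 1×551/31) / 8 = 623/31.

p₁ = 551/31, p₂ = 623/31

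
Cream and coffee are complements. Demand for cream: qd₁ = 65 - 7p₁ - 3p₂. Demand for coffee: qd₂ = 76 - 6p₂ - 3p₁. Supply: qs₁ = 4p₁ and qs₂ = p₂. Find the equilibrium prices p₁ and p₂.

p₁ = 227/68, p₂ = 641/68

Market 1: 65 - 7p₁ - 3p₂ = 4p₁ → 11p₁ + 3p₂ = 65.
Market 2: 7p₂ + 3p₁ = 76.
Eliminating p₂: 7×(1) − 3×(2) gives 68p₁ = 227, so p₁ = 227/68.
Back-substitute into (2): p₂ = (76 − 3×227/68) / 7 = 641/68.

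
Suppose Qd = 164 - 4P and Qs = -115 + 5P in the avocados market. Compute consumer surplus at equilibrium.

Consumer surplus = 200

Equilibrium: 164 - 4P = -115 + 5P gives P* = 31, Q* = 40.
Demand choke price (Qd = 0): P = 41.
CS = ½(41 − 31)(40) = 200.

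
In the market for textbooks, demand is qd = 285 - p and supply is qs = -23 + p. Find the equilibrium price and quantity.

p* = 154, q* = 131

Set qd = qs: 285 - p = -23 + p.
308 = 2p, so p* = 154.
q* = 285 − 1(154) = 131.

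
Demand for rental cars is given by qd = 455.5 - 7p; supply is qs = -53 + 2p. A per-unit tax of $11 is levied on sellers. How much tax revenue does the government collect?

Tax revenue = 4246/9

Pre-tax equilibrium: p* = 56.5, q* = 60.
Tax on sellers shifts supply to qs = -53 + 2(p − 11) = -75 + 2p.
455.5 - 7p = -75 + 2p gives buyer price pb = 1061/18; sellers receive ps = 1061/18 − 11 = 863/18.
New quantity: q = 455.5 − 7(1061/18) = 386/9.
Revenue = 11 × 386/9 = 4246/9.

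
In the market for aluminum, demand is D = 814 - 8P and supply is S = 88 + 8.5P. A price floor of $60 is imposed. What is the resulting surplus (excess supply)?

Equilibrium price would be P* = 44, so the floor at 60 binds.
At P = 60: D = 334, S = 598.
Surplus = 598 − 334 = 264.

Surplus = 264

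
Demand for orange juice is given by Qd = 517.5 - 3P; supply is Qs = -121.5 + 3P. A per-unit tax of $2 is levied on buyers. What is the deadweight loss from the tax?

Pre-tax equilibrium: P* = 106.5, Q* = 198.
Tax on buyers shifts demand to Qd = 517.5 − 3(P + 2) = 511.5 - 3P.
511.5 - 3P = -121.5 + 3P gives seller price Ps = 105.5; buyers pay Pb = 105.5 + 2 = 107.5.
New quantity: Q = 517.5 − 3(107.5) = 195.
DWL = ½ × 2 × (198 − 195) = 3.

Deadweight loss = 3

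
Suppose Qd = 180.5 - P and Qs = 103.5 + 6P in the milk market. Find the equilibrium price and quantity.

P* = 11, Q* = 169.5

Set Qd = Qs: 180.5 - P = 103.5 + 6P.
77 = 7P, so P* = 11.
Q* = 180.5 − 1(11) = 169.5.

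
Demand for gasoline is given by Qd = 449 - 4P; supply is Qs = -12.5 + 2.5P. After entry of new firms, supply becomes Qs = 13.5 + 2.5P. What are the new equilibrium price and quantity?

P' = 67, Q' = 181

Original equilibrium: P* = 71, Q* = 165.
New equilibrium: 449 - 4P = 13.5 + 2.5P, so 435.5 = 6.5P and P' = 67; Q' = 449 − 4(67) = 181.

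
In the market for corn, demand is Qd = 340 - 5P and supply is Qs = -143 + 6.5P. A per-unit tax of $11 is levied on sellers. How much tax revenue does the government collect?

Pre-tax equilibrium: P* = 42, Q* = 130.
Tax on sellers shifts supply to Qs = -143 + 6.5(P − 11) = -214.5 + 6.5P.
340 - 5P = -214.5 + 6.5P gives buyer price Pb = 1109/23; sellers receive Ps = 1109/23 − 11 = 856/23.
New quantity: Q = 340 − 5(1109/23) = 2275/23.
Revenue = 11 × 2275/23 = 25025/23.

Tax revenue = 25025/23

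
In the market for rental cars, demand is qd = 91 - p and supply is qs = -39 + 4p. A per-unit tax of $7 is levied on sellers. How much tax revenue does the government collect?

Pre-tax equilibrium: p* = 26, q* = 65.
Tax on sellers shifts supply to qs = -39 + 4(p − 7) = -67 + 4p.
91 - p = -67 + 4p gives buyer price pb = 31.6; sellers receive ps = 31.6 − 7 = 24.6.
New quantity: q = 91 − 1(31.6) = 59.4.
Revenue = 7 × 59.4 = 415.8.

Tax revenue = 415.8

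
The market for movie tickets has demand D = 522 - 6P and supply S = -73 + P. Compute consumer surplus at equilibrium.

Equilibrium: 522 - 6P = -73 + P gives P* = 85, Q* = 12.
Demand choke price (D = 0): P = 87.
CS = ½(87 − 85)(12) = 12.

Consumer surplus = 12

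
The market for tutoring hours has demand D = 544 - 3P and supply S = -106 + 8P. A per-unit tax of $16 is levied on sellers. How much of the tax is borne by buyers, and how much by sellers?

Buyers bear 128/11, sellers bear 48/11

Pre-tax equilibrium: P* = 650/11, Q* = 4034/11.
Tax on sellers shifts supply to S = -106 + 8(P − 16) = -234 + 8P.
544 - 3P = -234 + 8P gives buyer price Pb = 778/11; sellers receive Ps = 778/11 − 16 = 602/11.
New quantity: Q = 544 − 3(778/11) = 3650/11.
Buyer burden = 778/11 − 650/11 = 128/11; seller burden = 650/11 − 602/11 = 48/11.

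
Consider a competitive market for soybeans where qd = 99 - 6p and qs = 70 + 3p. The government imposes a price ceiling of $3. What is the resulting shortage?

Equilibrium price would be p* = 29/9, so the ceiling at 3 binds.
At p = 3: qd = 99 − 6(3) = 81, qs = 70 + 3(3) = 79.
Shortage = 81 − 79 = 2.

Shortage = 2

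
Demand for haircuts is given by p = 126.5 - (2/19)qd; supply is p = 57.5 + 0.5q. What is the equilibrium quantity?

Set the two price expressions equal: 126.5 - (2/19)q = 57.5 + 0.5q.
69 = (23/38)q, so q* = 114.
p* = 126.5 − (2/19)(114) = 114.5.

q* = 114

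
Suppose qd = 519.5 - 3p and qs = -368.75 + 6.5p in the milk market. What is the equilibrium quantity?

Set qd = qs: 519.5 - 3p = -368.75 + 6.5p.
888.25 = 9.5p, so p* = 93.5.
q* = 519.5 − 3(93.5) = 239.

q* = 239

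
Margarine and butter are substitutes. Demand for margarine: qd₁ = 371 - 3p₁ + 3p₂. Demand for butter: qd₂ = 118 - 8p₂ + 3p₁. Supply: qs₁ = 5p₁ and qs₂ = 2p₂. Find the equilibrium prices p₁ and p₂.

p₁ = 4064/71, p₂ = 2057/71

Market 1: 371 - 3p₁ + 3p₂ = 5p₁ → 8p₁ - 3p₂ = 371.
Market 2: 10p₂ - 3p₁ = 118.
Eliminating p₂: 10×(1) + 3×(2) gives 71p₁ = 4064, so p₁ = 4064/71.
Back-substitute into (2): p₂ = (118 + 3×4064/71) / 10 = 2057/71.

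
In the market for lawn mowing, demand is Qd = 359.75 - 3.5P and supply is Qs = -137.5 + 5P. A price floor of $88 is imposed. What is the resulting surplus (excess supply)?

Surplus = 250.75

Equilibrium price would be P* = 58.5, so the floor at 88 binds.
At P = 88: Qd = 51.75, Qs = 302.5.
Surplus = 302.5 − 51.75 = 250.75.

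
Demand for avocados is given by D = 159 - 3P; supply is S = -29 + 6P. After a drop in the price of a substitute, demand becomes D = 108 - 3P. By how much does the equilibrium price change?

Original equilibrium: P* = 188/9, Q* = 289/3.
New equilibrium: 108 - 3P = -29 + 6P, so 137 = 9P and P' = 137/9; Q' = 108 − 3(137/9) = 187/3.
Change in price: 137/9 − 188/9 = -17/3.

ΔP = -17/3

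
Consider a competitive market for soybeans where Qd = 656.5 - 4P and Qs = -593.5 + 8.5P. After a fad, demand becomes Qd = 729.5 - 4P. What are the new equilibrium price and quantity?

P' = 105.84, Q' = 306.14

Original equilibrium: P* = 100, Q* = 256.5.
New equilibrium: 729.5 - 4P = -593.5 + 8.5P, so 1323 = 12.5P and P' = 105.84; Q' = 729.5 − 4(105.84) = 306.14.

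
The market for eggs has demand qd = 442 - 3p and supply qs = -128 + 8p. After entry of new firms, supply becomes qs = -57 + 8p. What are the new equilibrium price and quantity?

Original equilibrium: p* = 570/11, q* = 3152/11.
New equilibrium: 442 - 3p = -57 + 8p, so 499 = 11p and p' = 499/11; q' = 442 − 3(499/11) = 3365/11.

p' = 499/11, q' = 3365/11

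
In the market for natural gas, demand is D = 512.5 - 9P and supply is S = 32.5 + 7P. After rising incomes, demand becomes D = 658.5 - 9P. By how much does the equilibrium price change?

ΔP = 9.125

Original equilibrium: P* = 30, Q* = 242.5.
New equilibrium: 658.5 - 9P = 32.5 + 7P, so 626 = 16P and P' = 39.125; Q' = 658.5 − 9(39.125) = 306.375.
Change in price: 39.125 − 30 = 9.125.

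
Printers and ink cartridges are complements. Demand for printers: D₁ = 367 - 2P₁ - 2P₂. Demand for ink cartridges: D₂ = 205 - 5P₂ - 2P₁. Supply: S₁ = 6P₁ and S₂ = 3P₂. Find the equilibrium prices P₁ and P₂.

P₁ = 42.1, P₂ = 15.1

Market 1: 367 - 2P₁ - 2P₂ = 6P₁ → 8P₁ + 2P₂ = 367.
Market 2: 8P₂ + 2P₁ = 205.
Eliminating P₂: 8×(1) − 2×(2) gives 60P₁ = 2526, so P₁ = 42.1.
Back-substitute into (2): P₂ = (205 − 2×42.1) / 8 = 15.1.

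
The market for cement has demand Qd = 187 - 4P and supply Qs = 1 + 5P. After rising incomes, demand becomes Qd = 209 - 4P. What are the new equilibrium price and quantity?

P' = 208/9, Q' = 1049/9

Original equilibrium: P* = 62/3, Q* = 313/3.
New equilibrium: 209 - 4P = 1 + 5P, so 208 = 9P and P' = 208/9; Q' = 209 − 4(208/9) = 1049/9.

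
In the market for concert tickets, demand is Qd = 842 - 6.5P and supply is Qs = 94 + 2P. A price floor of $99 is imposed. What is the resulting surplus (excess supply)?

Equilibrium price would be P* = 88, so the floor at 99 binds.
At P = 99: Qd = 198.5, Qs = 292.
Surplus = 292 − 198.5 = 93.5.

Surplus = 93.5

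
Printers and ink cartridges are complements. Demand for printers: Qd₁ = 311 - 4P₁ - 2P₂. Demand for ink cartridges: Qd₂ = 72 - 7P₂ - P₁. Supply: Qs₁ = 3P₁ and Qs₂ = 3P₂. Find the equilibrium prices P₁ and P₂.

Market 1: 311 - 4P₁ - 2P₂ = 3P₁ → 7P₁ + 2P₂ = 311.
Market 2: 10P₂ + P₁ = 72.
Eliminating P₂: 10×(1) − 2×(2) gives 68P₁ = 2966, so P₁ = 1483/34.
Back-substitute into (2): P₂ = (72 − 1×1483/34) / 10 = 193/68.

P₁ = 1483/34, P₂ = 193/68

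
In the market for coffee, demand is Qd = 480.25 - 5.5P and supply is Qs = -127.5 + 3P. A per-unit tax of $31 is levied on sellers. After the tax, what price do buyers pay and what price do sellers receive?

Pre-tax equilibrium: P* = 71.5, Q* = 87.
Tax on sellers shifts supply to Qs = -127.5 + 3(P − 31) = -220.5 + 3P.
480.25 - 5.5P = -220.5 + 3P gives buyer price Pb = 2803/34; sellers receive Ps = 2803/34 − 31 = 1749/34.
New quantity: Q = 480.25 − 5.5(2803/34) = 456/17.

Buyers pay 2803/34, sellers receive 1749/34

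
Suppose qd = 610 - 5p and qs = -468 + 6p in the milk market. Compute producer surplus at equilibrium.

Producer surplus = 1200

Equilibrium: 610 - 5p = -468 + 6p gives p* = 98, q* = 120.
Supply starts at p = 78 (where qs = 0).
PS = ½(98 − 78)(120) = 1200.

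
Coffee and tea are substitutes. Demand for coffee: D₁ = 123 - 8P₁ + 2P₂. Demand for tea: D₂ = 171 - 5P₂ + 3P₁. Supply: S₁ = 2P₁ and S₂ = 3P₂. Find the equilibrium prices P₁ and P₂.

P₁ = 663/37, P₂ = 2079/74

Market 1: 123 - 8P₁ + 2P₂ = 2P₁ → 10P₁ - 2P₂ = 123.
Market 2: 8P₂ - 3P₁ = 171.
Eliminating P₂: 8×(1) + 2×(2) gives 74P₁ = 1326, so P₁ = 663/37.
Back-substitute into (2): P₂ = (171 + 3×663/37) / 8 = 2079/74.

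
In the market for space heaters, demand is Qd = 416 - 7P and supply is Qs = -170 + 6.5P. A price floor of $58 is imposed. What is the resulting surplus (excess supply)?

Surplus = 197

Equilibrium price would be P* = 1172/27, so the floor at 58 binds.
At P = 58: Qd = 10, Qs = 207.
Surplus = 207 − 10 = 197.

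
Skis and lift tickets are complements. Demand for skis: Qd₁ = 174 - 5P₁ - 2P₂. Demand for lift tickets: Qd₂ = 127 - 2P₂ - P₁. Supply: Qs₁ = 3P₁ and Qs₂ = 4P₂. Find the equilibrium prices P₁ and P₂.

P₁ = 395/23, P₂ = 421/23

Market 1: 174 - 5P₁ - 2P₂ = 3P₁ → 8P₁ + 2P₂ = 174.
Market 2: 6P₂ + P₁ = 127.
Eliminating P₂: 6×(1) − 2×(2) gives 46P₁ = 790, so P₁ = 395/23.
Back-substitute into (2): P₂ = (127 − 1×395/23) / 6 = 421/23.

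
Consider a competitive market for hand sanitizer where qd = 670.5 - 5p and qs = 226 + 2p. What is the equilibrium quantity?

q* = 353

Set qd = qs: 670.5 - 5p = 226 + 2p.
444.5 = 7p, so p* = 63.5.
q* = 670.5 − 5(63.5) = 353.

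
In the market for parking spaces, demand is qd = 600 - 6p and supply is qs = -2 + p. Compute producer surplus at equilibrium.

Equilibrium: 600 - 6p = -2 + p gives p* = 86, q* = 84.
Supply starts at p = 2 (where qs = 0).
PS = ½(86 − 2)(84) = 3528.

Producer surplus = 3528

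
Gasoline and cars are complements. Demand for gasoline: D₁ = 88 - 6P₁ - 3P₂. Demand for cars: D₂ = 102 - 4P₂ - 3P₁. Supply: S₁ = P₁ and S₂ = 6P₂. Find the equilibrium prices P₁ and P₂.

Market 1: 88 - 6P₁ - 3P₂ = P₁ → 7P₁ + 3P₂ = 88.
Market 2: 10P₂ + 3P₁ = 102.
Eliminating P₂: 10×(1) − 3×(2) gives 61P₁ = 574, so P₁ = 574/61.
Back-substitute into (2): P₂ = (102 − 3×574/61) / 10 = 450/61.

P₁ = 574/61, P₂ = 450/61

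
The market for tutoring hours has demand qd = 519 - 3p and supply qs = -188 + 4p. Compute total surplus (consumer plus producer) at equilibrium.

Equilibrium: 519 - 3p = -188 + 4p gives p* = 101, q* = 216.
Demand choke price: p = 173; supply starts at p = 47.
CS = ½(173 − 101)(216) = 7776; PS = ½(101 − 47)(216) = 5832.

Total surplus = 13608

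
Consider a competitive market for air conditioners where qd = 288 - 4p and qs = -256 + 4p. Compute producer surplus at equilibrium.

Producer surplus = 32

Equilibrium: 288 - 4p = -256 + 4p gives p* = 68, q* = 16.
Supply starts at p = 64 (where qs = 0).
PS = ½(68 − 64)(16) = 32.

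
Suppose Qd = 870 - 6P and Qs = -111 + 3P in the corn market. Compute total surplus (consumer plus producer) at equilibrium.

Total surplus = 11664

Equilibrium: 870 - 6P = -111 + 3P gives P* = 109, Q* = 216.
Demand choke price: P = 145; supply starts at P = 37.
CS = ½(145 − 109)(216) = 3888; PS = ½(109 − 37)(216) = 7776.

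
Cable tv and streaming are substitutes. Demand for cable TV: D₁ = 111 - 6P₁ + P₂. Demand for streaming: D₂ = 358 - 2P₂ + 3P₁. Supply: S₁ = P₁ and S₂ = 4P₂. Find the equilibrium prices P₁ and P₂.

Market 1: 111 - 6P₁ + P₂ = P₁ → 7P₁ - P₂ = 111.
Market 2: 6P₂ - 3P₁ = 358.
Eliminating P₂: 6×(1) + 1×(2) gives 39P₁ = 1024, so P₁ = 1024/39.
Back-substitute into (2): P₂ = (358 + 3×1024/39) / 6 = 2839/39.

P₁ = 1024/39, P₂ = 2839/39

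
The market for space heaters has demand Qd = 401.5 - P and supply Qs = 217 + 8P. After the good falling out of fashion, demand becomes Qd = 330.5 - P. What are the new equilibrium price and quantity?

Original equilibrium: P* = 20.5, Q* = 381.
New equilibrium: 330.5 - P = 217 + 8P, so 113.5 = 9P and P' = 227/18; Q' = 330.5 − 1(227/18) = 2861/9.

P' = 227/18, Q' = 2861/9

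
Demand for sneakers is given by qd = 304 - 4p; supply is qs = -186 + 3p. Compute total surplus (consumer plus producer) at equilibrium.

Equilibrium: 304 - 4p = -186 + 3p gives p* = 70, q* = 24.
Demand choke price: p = 76; supply starts at p = 62.
CS = ½(76 − 70)(24) = 72; PS = ½(70 − 62)(24) = 96.

Total surplus = 168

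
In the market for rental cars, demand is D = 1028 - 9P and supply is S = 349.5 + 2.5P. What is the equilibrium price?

Set D = S: 1028 - 9P = 349.5 + 2.5P.
678.5 = 11.5P, so P* = 59.
Q* = 1028 − 9(59) = 497.

P* = 59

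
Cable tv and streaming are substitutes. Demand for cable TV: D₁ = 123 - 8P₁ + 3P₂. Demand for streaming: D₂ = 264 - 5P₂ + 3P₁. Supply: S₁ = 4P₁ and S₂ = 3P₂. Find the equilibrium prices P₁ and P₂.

P₁ = 592/29, P₂ = 1179/29

Market 1: 123 - 8P₁ + 3P₂ = 4P₁ → 12P₁ - 3P₂ = 123.
Market 2: 8P₂ - 3P₁ = 264.
Eliminating P₂: 8×(1) + 3×(2) gives 87P₁ = 1776, so P₁ = 592/29.
Back-substitute into (2): P₂ = (264 + 3×592/29) / 8 = 1179/29.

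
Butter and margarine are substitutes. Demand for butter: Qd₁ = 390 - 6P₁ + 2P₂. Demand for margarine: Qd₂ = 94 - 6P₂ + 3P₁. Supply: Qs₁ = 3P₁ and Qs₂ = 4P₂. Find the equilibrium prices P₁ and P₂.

P₁ = 146/3, P₂ = 24

Market 1: 390 - 6P₁ + 2P₂ = 3P₁ → 9P₁ - 2P₂ = 390.
Market 2: 10P₂ - 3P₁ = 94.
Eliminating P₂: 10×(1) + 2×(2) gives 84P₁ = 4088, so P₁ = 146/3.
Back-substitute into (2): P₂ = (94 + 3×146/3) / 10 = 24.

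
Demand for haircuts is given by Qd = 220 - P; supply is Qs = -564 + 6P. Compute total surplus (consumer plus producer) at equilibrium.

Total surplus = 6804

Equilibrium: 220 - P = -564 + 6P gives P* = 112, Q* = 108.
Demand choke price: P = 220; supply starts at P = 94.
CS = ½(220 − 112)(108) = 5832; PS = ½(112 − 94)(108) = 972.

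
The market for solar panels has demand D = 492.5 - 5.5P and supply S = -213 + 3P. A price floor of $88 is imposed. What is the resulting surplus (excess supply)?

Equilibrium price would be P* = 83, so the floor at 88 binds.
At P = 88: D = 8.5, S = 51.
Surplus = 51 − 8.5 = 42.5.

Surplus = 42.5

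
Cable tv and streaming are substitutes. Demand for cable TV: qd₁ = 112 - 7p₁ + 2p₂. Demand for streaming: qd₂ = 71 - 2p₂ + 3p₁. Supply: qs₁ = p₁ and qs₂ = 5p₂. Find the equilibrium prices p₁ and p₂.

Market 1: 112 - 7p₁ + 2p₂ = p₁ → 8p₁ - 2p₂ = 112.
Market 2: 7p₂ - 3p₁ = 71.
Eliminating p₂: 7×(1) + 2×(2) gives 50p₁ = 926, so p₁ = 18.52.
Back-substitute into (2): p₂ = (71 + 3×18.52) / 7 = 18.08.

p₁ = 18.52, p₂ = 18.08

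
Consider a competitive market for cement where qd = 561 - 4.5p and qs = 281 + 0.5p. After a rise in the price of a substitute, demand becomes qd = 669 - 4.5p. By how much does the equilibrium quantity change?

Original equilibrium: p* = 56, q* = 309.
New equilibrium: 669 - 4.5p = 281 + 0.5p, so 388 = 5p and p' = 77.6; q' = 669 − 4.5(77.6) = 319.8.
Change in quantity: 319.8 − 309 = 10.8.

Δq = 10.8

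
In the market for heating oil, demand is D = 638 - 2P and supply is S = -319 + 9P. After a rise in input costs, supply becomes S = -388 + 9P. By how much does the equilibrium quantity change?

Original equilibrium: P* = 87, Q* = 464.
New equilibrium: 638 - 2P = -388 + 9P, so 1026 = 11P and P' = 1026/11; Q' = 638 − 2(1026/11) = 4966/11.
Change in quantity: 4966/11 − 464 = -138/11.

ΔQ = -138/11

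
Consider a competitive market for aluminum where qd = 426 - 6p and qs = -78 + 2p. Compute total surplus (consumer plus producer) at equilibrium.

Total surplus = 768

Equilibrium: 426 - 6p = -78 + 2p gives p* = 63, q* = 48.
Demand choke price: p = 71; supply starts at p = 39.
CS = ½(71 − 63)(48) = 192; PS = ½(63 − 39)(48) = 576.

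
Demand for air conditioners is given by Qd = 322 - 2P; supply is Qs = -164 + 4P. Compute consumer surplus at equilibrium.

Equilibrium: 322 - 2P = -164 + 4P gives P* = 81, Q* = 160.
Demand choke price (Qd = 0): P = 161.
CS = ½(161 − 81)(160) = 6400.

Consumer surplus = 6400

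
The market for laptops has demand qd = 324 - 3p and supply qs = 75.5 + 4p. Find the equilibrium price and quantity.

p* = 35.5, q* = 217.5

Set qd = qs: 324 - 3p = 75.5 + 4p.
248.5 = 7p, so p* = 35.5.
q* = 324 − 3(35.5) = 217.5.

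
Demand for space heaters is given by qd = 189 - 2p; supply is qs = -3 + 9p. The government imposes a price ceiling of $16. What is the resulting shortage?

Equilibrium price would be p* = 192/11, so the ceiling at 16 binds.
At p = 16: qd = 189 − 2(16) = 157, qs = -3 + 9(16) = 141.
Shortage = 157 − 141 = 16.

Shortage = 16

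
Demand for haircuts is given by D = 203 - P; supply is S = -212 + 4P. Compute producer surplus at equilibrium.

Equilibrium: 203 - P = -212 + 4P gives P* = 83, Q* = 120.
Supply starts at P = 53 (where S = 0).
PS = ½(83 − 53)(120) = 1800.

Producer surplus = 1800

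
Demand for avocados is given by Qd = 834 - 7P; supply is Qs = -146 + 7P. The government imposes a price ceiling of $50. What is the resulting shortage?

Equilibrium price would be P* = 70, so the ceiling at 50 binds.
At P = 50: Qd = 834 − 7(50) = 484, Qs = -146 + 7(50) = 204.
Shortage = 484 − 204 = 280.

Shortage = 280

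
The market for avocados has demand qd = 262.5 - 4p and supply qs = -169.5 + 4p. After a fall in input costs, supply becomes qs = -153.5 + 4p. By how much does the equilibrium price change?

Original equilibrium: p* = 54, q* = 46.5.
New equilibrium: 262.5 - 4p = -153.5 + 4p, so 416 = 8p and p' = 52; q' = 262.5 − 4(52) = 54.5.
Change in price: 52 − 54 = -2.

Δp = -2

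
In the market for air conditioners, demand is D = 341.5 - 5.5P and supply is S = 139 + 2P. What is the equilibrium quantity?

Q* = 193

Set D = S: 341.5 - 5.5P = 139 + 2P.
202.5 = 7.5P, so P* = 27.
Q* = 341.5 − 5.5(27) = 193.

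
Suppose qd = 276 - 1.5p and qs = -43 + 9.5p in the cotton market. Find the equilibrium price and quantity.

p* = 29, q* = 232.5

Set qd = qs: 276 - 1.5p = -43 + 9.5p.
319 = 11p, so p* = 29.
q* = 276 − 1.5(29) = 232.5.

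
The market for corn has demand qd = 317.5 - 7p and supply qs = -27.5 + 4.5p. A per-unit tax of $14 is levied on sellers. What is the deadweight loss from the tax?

Pre-tax equilibrium: p* = 30, q* = 107.5.
Tax on sellers shifts supply to qs = -27.5 + 4.5(p − 14) = -90.5 + 4.5p.
317.5 - 7p = -90.5 + 4.5p gives buyer price pb = 816/23; sellers receive ps = 816/23 − 14 = 494/23.
New quantity: q = 317.5 − 7(816/23) = 3181/46.
DWL = ½ × 14 × (107.5 − 3181/46) = 6174/23.

Deadweight loss = 6174/23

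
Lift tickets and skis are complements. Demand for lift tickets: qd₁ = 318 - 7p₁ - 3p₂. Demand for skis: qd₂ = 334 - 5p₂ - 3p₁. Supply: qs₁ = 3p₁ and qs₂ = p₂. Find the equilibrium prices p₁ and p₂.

Market 1: 318 - 7p₁ - 3p₂ = 3p₁ → 10p₁ + 3p₂ = 318.
Market 2: 6p₂ + 3p₁ = 334.
Eliminating p₂: 6×(1) − 3×(2) gives 51p₁ = 906, so p₁ = 302/17.
Back-substitute into (2): p₂ = (334 − 3×302/17) / 6 = 2386/51.

p₁ = 302/17, p₂ = 2386/51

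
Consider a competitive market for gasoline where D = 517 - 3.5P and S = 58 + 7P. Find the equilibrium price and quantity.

Set D = S: 517 - 3.5P = 58 + 7P.
459 = 10.5P, so P* = 306/7.
Q* = 517 − 3.5(306/7) = 364.

P* = 306/7, Q* = 364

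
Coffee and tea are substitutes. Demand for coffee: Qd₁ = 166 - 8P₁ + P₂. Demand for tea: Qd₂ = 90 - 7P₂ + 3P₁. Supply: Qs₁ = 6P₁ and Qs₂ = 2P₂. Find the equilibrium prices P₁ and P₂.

P₁ = 528/41, P₂ = 586/41

Market 1: 166 - 8P₁ + P₂ = 6P₁ → 14P₁ - P₂ = 166.
Market 2: 9P₂ - 3P₁ = 90.
Eliminating P₂: 9×(1) + 1×(2) gives 123P₁ = 1584, so P₁ = 528/41.
Back-substitute into (2): P₂ = (90 + 3×528/41) / 9 = 586/41.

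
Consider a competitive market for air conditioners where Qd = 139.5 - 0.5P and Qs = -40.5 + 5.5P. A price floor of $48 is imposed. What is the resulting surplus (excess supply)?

Surplus = 108

Equilibrium price would be P* = 30, so the floor at 48 binds.
At P = 48: Qd = 115.5, Qs = 223.5.
Surplus = 223.5 − 115.5 = 108.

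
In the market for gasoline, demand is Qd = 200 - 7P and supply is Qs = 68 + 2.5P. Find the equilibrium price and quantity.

Set Qd = Qs: 200 - 7P = 68 + 2.5P.
132 = 9.5P, so P* = 264/19.
Q* = 200 − 7(264/19) = 1952/19.

P* = 264/19, Q* = 1952/19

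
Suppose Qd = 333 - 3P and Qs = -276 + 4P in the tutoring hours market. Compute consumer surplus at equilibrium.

Consumer surplus = 864

Equilibrium: 333 - 3P = -276 + 4P gives P* = 87, Q* = 72.
Demand choke price (Qd = 0): P = 111.
CS = ½(111 − 87)(72) = 864.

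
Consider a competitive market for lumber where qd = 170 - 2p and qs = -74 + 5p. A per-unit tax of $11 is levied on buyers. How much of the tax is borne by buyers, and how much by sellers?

Buyers bear 55/7, sellers bear 22/7

Pre-tax equilibrium: p* = 244/7, q* = 702/7.
Tax on buyers shifts demand to qd = 170 − 2(p + 11) = 148 - 2p.
148 - 2p = -74 + 5p gives seller price ps = 222/7; buyers pay pb = 222/7 + 11 = 299/7.
New quantity: q = 170 − 2(299/7) = 592/7.
Buyer burden = 299/7 − 244/7 = 55/7; seller burden = 244/7 − 222/7 = 22/7.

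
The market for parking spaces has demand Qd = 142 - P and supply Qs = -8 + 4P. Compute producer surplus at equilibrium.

Producer surplus = 1568

Equilibrium: 142 - P = -8 + 4P gives P* = 30, Q* = 112.
Supply starts at P = 2 (where Qs = 0).
PS = ½(30 − 2)(112) = 1568.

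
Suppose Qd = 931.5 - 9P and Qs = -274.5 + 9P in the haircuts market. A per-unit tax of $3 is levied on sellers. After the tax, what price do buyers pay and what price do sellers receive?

Pre-tax equilibrium: P* = 67, Q* = 328.5.
Tax on sellers shifts supply to Qs = -274.5 + 9(P − 3) = -301.5 + 9P.
931.5 - 9P = -301.5 + 9P gives buyer price Pb = 68.5; sellers receive Ps = 68.5 − 3 = 65.5.
New quantity: Q = 931.5 − 9(68.5) = 315.

Buyers pay $68.5, sellers receive $65.5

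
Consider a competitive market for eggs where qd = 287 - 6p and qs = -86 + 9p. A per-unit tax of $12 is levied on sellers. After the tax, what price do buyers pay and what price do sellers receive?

Buyers pay 481/15, sellers receive 301/15

Pre-tax equilibrium: p* = 373/15, q* = 137.8.
Tax on sellers shifts supply to qs = -86 + 9(p − 12) = -194 + 9p.
287 - 6p = -194 + 9p gives buyer price pb = 481/15; sellers receive ps = 481/15 − 12 = 301/15.
New quantity: q = 287 − 6(481/15) = 94.6.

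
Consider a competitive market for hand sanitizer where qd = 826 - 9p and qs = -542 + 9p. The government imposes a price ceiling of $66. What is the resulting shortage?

Shortage = 180

Equilibrium price would be p* = 76, so the ceiling at 66 binds.
At p = 66: qd = 826 − 9(66) = 232, qs = -542 + 9(66) = 52.
Shortage = 232 − 52 = 180.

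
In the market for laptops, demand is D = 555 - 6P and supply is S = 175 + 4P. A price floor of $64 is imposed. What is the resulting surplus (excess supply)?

Surplus = 260

Equilibrium price would be P* = 38, so the floor at 64 binds.
At P = 64: D = 171, S = 431.
Surplus = 431 − 171 = 260.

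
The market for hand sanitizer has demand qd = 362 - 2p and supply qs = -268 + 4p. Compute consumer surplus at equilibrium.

Consumer surplus = 5776

Equilibrium: 362 - 2p = -268 + 4p gives p* = 105, q* = 152.
Demand choke price (qd = 0): p = 181.
CS = ½(181 − 105)(152) = 5776.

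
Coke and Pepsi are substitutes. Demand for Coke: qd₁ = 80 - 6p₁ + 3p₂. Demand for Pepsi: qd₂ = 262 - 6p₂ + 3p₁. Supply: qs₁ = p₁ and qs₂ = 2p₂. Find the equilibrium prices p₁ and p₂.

p₁ = 1426/47, p₂ = 2074/47

Market 1: 80 - 6p₁ + 3p₂ = p₁ → 7p₁ - 3p₂ = 80.
Market 2: 8p₂ - 3p₁ = 262.
Eliminating p₂: 8×(1) + 3×(2) gives 47p₁ = 1426, so p₁ = 1426/47.
Back-substitute into (2): p₂ = (262 + 3×1426/47) / 8 = 2074/47.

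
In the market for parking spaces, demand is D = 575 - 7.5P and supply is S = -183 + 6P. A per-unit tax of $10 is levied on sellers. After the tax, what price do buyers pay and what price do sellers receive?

Pre-tax equilibrium: P* = 1516/27, Q* = 1385/9.
Tax on sellers shifts supply to S = -183 + 6(P − 10) = -243 + 6P.
575 - 7.5P = -243 + 6P gives buyer price Pb = 1636/27; sellers receive Ps = 1636/27 − 10 = 1366/27.
New quantity: Q = 575 − 7.5(1636/27) = 1085/9.

Buyers pay 1636/27, sellers receive 1366/27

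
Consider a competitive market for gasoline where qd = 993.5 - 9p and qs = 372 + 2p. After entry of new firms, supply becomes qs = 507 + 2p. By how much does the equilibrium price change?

Δp = -135/11

Original equilibrium: p* = 56.5, q* = 485.
New equilibrium: 993.5 - 9p = 507 + 2p, so 486.5 = 11p and p' = 973/22; q' = 993.5 − 9(973/22) = 6550/11.
Change in price: 973/22 − 56.5 = -135/11.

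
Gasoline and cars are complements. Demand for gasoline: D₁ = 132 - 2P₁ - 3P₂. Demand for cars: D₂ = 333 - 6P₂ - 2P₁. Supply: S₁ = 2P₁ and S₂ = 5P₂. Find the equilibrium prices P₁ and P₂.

Market 1: 132 - 2P₁ - 3P₂ = 2P₁ → 4P₁ + 3P₂ = 132.
Market 2: 11P₂ + 2P₁ = 333.
Eliminating P₂: 11×(1) − 3×(2) gives 38P₁ = 453, so P₁ = 453/38.
Back-substitute into (2): P₂ = (333 − 2×453/38) / 11 = 534/19.

P₁ = 453/38, P₂ = 534/19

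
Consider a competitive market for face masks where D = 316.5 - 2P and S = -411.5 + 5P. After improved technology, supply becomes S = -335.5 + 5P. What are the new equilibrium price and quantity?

Original equilibrium: P* = 104, Q* = 108.5.
New equilibrium: 316.5 - 2P = -335.5 + 5P, so 652 = 7P and P' = 652/7; Q' = 316.5 − 2(652/7) = 1823/14.

P' = 652/7, Q' = 1823/14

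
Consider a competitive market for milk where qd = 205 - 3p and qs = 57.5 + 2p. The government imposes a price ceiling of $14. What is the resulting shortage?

Equilibrium price would be p* = 29.5, so the ceiling at 14 binds.
At p = 14: qd = 205 − 3(14) = 163, qs = 57.5 + 2(14) = 85.5.
Shortage = 163 − 85.5 = 77.5.

Shortage = 77.5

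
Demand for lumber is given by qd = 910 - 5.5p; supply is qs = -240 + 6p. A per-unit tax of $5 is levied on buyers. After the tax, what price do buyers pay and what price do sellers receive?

Buyers pay 2360/23, sellers receive 2245/23

Pre-tax equilibrium: p* = 100, q* = 360.
Tax on buyers shifts demand to qd = 910 − 5.5(p + 5) = 882.5 - 5.5p.
882.5 - 5.5p = -240 + 6p gives seller price ps = 2245/23; buyers pay pb = 2245/23 + 5 = 2360/23.
New quantity: q = 910 − 5.5(2360/23) = 7950/23.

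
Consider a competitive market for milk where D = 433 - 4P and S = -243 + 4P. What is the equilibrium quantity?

Set D = S: 433 - 4P = -243 + 4P.
676 = 8P, so P* = 84.5.
Q* = 433 − 4(84.5) = 95.

Q* = 95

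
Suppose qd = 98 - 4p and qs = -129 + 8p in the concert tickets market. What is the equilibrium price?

p* = 227/12

Set qd = qs: 98 - 4p = -129 + 8p.
227 = 12p, so p* = 227/12.
q* = 98 − 4(227/12) = 67/3.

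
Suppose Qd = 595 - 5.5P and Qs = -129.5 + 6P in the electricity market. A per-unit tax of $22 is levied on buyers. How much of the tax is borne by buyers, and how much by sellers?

Pre-tax equilibrium: P* = 63, Q* = 248.5.
Tax on buyers shifts demand to Qd = 595 − 5.5(P + 22) = 474 - 5.5P.
474 - 5.5P = -129.5 + 6P gives seller price Ps = 1207/23; buyers pay Pb = 1207/23 + 22 = 1713/23.
New quantity: Q = 595 − 5.5(1713/23) = 8527/46.
Buyer burden = 1713/23 − 63 = 264/23; seller burden = 63 − 1207/23 = 242/23.

Buyers bear 264/23, sellers bear 242/23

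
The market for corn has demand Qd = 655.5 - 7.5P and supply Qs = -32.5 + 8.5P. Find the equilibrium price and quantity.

Set Qd = Qs: 655.5 - 7.5P = -32.5 + 8.5P.
688 = 16P, so P* = 43.
Q* = 655.5 − 7.5(43) = 333.

P* = 43, Q* = 333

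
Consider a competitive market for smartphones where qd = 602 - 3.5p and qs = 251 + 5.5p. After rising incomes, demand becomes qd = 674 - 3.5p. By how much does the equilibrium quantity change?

Original equilibrium: p* = 39, q* = 465.5.
New equilibrium: 674 - 3.5p = 251 + 5.5p, so 423 = 9p and p' = 47; q' = 674 − 3.5(47) = 509.5.
Change in quantity: 509.5 − 465.5 = 44.

Δq = 44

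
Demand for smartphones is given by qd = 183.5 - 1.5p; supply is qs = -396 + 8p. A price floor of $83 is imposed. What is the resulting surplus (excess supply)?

Equilibrium price would be p* = 61, so the floor at 83 binds.
At p = 83: qd = 59, qs = 268.
Surplus = 268 − 59 = 209.

Surplus = 209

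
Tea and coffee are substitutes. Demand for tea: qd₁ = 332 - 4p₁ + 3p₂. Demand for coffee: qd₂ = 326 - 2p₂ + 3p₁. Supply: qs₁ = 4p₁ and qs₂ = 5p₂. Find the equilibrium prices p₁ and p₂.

p₁ = 3302/47, p₂ = 3604/47

Market 1: 332 - 4p₁ + 3p₂ = 4p₁ → 8p₁ - 3p₂ = 332.
Market 2: 7p₂ - 3p₁ = 326.
Eliminating p₂: 7×(1) + 3×(2) gives 47p₁ = 3302, so p₁ = 3302/47.
Back-substitute into (2): p₂ = (326 + 3×3302/47) / 7 = 3604/47.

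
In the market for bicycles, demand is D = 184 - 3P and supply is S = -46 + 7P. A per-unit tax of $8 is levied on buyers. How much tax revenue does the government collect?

Pre-tax equilibrium: P* = 23, Q* = 115.
Tax on buyers shifts demand to D = 184 − 3(P + 8) = 160 - 3P.
160 - 3P = -46 + 7P gives seller price Ps = 20.6; buyers pay Pb = 20.6 + 8 = 28.6.
New quantity: Q = 184 − 3(28.6) = 98.2.
Revenue = 8 × 98.2 = 785.6.

Tax revenue = 785.6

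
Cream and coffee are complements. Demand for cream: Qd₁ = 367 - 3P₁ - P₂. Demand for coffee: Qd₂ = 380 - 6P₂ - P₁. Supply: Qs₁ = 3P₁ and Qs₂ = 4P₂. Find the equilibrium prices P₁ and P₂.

P₁ = 3290/59, P₂ = 1913/59

Market 1: 367 - 3P₁ - P₂ = 3P₁ → 6P₁ + P₂ = 367.
Market 2: 10P₂ + P₁ = 380.
Eliminating P₂: 10×(1) − 1×(2) gives 59P₁ = 3290, so P₁ = 3290/59.
Back-substitute into (2): P₂ = (380 − 1×3290/59) / 10 = 1913/59.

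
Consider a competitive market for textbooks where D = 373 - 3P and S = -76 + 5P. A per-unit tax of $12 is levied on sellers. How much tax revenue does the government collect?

Pre-tax equilibrium: P* = 56.125, Q* = 204.625.
Tax on sellers shifts supply to S = -76 + 5(P − 12) = -136 + 5P.
373 - 3P = -136 + 5P gives buyer price Pb = 63.625; sellers receive Ps = 63.625 − 12 = 51.625.
New quantity: Q = 373 − 3(63.625) = 182.125.
Revenue = 12 × 182.125 = 2185.5.

Tax revenue = 2185.5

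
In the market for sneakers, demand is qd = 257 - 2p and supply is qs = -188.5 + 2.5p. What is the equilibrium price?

Set qd = qs: 257 - 2p = -188.5 + 2.5p.
445.5 = 4.5p, so p* = 99.
q* = 257 − 2(99) = 59.

p* = 99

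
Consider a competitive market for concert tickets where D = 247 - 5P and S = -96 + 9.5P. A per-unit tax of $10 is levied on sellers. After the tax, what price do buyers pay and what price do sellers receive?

Buyers pay 876/29, sellers receive 586/29

Pre-tax equilibrium: P* = 686/29, Q* = 3733/29.
Tax on sellers shifts supply to S = -96 + 9.5(P − 10) = -191 + 9.5P.
247 - 5P = -191 + 9.5P gives buyer price Pb = 876/29; sellers receive Ps = 876/29 − 10 = 586/29.
New quantity: Q = 247 − 5(876/29) = 2783/29.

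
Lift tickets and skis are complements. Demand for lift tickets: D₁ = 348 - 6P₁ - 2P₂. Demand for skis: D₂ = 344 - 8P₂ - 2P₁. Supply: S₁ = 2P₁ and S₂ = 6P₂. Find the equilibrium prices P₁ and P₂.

Market 1: 348 - 6P₁ - 2P₂ = 2P₁ → 8P₁ + 2P₂ = 348.
Market 2: 14P₂ + 2P₁ = 344.
Eliminating P₂: 14×(1) − 2×(2) gives 108P₁ = 4184, so P₁ = 1046/27.
Back-substitute into (2): P₂ = (344 − 2×1046/27) / 14 = 514/27.

P₁ = 1046/27, P₂ = 514/27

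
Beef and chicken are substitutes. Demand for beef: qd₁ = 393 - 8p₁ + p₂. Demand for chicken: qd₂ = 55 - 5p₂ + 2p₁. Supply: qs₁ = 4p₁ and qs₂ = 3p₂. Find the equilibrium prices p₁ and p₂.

p₁ = 3199/94, p₂ = 723/47

Market 1: 393 - 8p₁ + p₂ = 4p₁ → 12p₁ - p₂ = 393.
Market 2: 8p₂ - 2p₁ = 55.
Eliminating p₂: 8×(1) + 1×(2) gives 94p₁ = 3199, so p₁ = 3199/94.
Back-substitute into (2): p₂ = (55 + 2×3199/94) / 8 = 723/47.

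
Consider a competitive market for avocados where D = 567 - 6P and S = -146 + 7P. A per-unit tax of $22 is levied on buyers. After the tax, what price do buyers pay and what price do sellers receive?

Buyers pay 867/13, sellers receive 581/13

Pre-tax equilibrium: P* = 713/13, Q* = 3093/13.
Tax on buyers shifts demand to D = 567 − 6(P + 22) = 435 - 6P.
435 - 6P = -146 + 7P gives seller price Ps = 581/13; buyers pay Pb = 581/13 + 22 = 867/13.
New quantity: Q = 567 − 6(867/13) = 2169/13.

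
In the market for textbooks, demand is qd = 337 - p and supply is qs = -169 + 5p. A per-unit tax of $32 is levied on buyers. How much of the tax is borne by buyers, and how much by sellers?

Buyers bear 80/3, sellers bear 16/3

Pre-tax equilibrium: p* = 253/3, q* = 758/3.
Tax on buyers shifts demand to qd = 337 − 1(p + 32) = 305 - p.
305 - p = -169 + 5p gives seller price ps = 79; buyers pay pb = 79 + 32 = 111.
New quantity: q = 337 − 1(111) = 226.
Buyer burden = 111 − 253/3 = 80/3; seller burden = 253/3 − 79 = 16/3.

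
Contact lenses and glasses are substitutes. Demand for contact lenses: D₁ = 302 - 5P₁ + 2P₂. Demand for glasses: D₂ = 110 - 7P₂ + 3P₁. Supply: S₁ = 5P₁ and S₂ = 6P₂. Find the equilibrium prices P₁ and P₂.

P₁ = 2073/62, P₂ = 1003/62

Market 1: 302 - 5P₁ + 2P₂ = 5P₁ → 10P₁ - 2P₂ = 302.
Market 2: 13P₂ - 3P₁ = 110.
Eliminating P₂: 13×(1) + 2×(2) gives 124P₁ = 4146, so P₁ = 2073/62.
Back-substitute into (2): P₂ = (110 + 3×2073/62) / 13 = 1003/62.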